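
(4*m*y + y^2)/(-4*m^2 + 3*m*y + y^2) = y/(-m + y)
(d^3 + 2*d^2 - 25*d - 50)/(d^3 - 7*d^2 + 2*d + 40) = (d + 5)/(d - 4)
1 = 1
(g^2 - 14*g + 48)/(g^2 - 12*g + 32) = (g - 6)/(g - 4)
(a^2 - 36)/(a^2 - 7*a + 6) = (a + 6)/(a - 1)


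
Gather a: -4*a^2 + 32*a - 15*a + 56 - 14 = -4*a^2 + 17*a + 42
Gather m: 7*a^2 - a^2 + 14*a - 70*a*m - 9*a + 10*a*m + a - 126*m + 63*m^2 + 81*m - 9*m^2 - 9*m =6*a^2 + 6*a + 54*m^2 + m*(-60*a - 54)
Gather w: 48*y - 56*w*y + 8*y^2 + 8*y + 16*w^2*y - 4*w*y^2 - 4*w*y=16*w^2*y + w*(-4*y^2 - 60*y) + 8*y^2 + 56*y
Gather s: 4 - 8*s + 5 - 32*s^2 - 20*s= -32*s^2 - 28*s + 9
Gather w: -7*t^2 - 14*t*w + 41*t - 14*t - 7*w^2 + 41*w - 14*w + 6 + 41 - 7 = -7*t^2 + 27*t - 7*w^2 + w*(27 - 14*t) + 40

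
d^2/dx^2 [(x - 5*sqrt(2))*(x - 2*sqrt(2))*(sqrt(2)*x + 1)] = 6*sqrt(2)*x - 26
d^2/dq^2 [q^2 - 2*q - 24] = 2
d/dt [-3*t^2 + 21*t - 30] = 21 - 6*t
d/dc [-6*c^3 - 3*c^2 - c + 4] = -18*c^2 - 6*c - 1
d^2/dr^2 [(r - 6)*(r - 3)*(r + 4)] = 6*r - 10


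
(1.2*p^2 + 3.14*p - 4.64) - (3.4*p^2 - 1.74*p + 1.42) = -2.2*p^2 + 4.88*p - 6.06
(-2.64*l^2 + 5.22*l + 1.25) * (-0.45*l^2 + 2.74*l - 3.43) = 1.188*l^4 - 9.5826*l^3 + 22.7955*l^2 - 14.4796*l - 4.2875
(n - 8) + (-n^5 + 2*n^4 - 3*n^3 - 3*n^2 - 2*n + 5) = -n^5 + 2*n^4 - 3*n^3 - 3*n^2 - n - 3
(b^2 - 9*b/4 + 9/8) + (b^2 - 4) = 2*b^2 - 9*b/4 - 23/8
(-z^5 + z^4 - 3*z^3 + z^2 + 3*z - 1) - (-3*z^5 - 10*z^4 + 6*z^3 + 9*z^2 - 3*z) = 2*z^5 + 11*z^4 - 9*z^3 - 8*z^2 + 6*z - 1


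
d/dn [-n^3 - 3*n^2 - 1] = 3*n*(-n - 2)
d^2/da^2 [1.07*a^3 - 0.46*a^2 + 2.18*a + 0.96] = 6.42*a - 0.92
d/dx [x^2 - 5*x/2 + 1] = 2*x - 5/2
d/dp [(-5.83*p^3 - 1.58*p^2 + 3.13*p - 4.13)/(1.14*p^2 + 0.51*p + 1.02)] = (-6.6462*p^4 - 5.9466*p^3 - 22.2138*p^2 + 6.1932*p + 5.2989)/(1.2996*p^4 + 1.1628*p^3 + 2.5857*p^2 + 1.0404*p + 1.0404)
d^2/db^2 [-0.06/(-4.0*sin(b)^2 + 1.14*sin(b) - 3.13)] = (-3.84*sin(b)^4 + 0.8208*sin(b)^3 + 8.686824*sin(b)^2 - 1.855692*sin(b) - 1.346448)/(4.0*sin(b)^2 - 1.14*sin(b) + 3.13)^3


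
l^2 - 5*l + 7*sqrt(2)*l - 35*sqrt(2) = (l - 5)*(l + 7*sqrt(2))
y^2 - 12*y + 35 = (y - 7)*(y - 5)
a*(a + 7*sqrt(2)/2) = a^2 + 7*sqrt(2)*a/2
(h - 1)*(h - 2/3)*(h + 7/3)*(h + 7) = h^4 + 23*h^3/3 + 13*h^2/9 - 21*h + 98/9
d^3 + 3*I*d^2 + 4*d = d*(d - I)*(d + 4*I)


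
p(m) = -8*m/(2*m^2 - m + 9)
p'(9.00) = 0.05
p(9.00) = -0.44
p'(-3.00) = 0.08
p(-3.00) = 0.80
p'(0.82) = -0.68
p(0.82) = -0.69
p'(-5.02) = 0.08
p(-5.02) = 0.62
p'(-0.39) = -0.74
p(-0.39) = 0.32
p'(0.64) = -0.78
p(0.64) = -0.56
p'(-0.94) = -0.42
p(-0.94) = 0.64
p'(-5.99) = 0.07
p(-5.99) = 0.55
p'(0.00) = -0.89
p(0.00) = 0.00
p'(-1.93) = -0.04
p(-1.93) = 0.84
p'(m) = -8*m*(1 - 4*m)/(2*m^2 - m + 9)^2 - 8/(2*m^2 - m + 9)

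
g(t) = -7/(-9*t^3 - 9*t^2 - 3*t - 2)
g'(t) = -7*(27*t^2 + 18*t + 3)/(-9*t^3 - 9*t^2 - 3*t - 2)^2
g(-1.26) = -1.27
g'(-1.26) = -5.37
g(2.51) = 0.03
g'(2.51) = -0.04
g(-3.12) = -0.04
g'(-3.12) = -0.04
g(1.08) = 0.26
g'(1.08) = -0.52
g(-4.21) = -0.01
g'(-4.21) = -0.01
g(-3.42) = -0.03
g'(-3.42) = -0.03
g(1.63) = 0.10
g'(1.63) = -0.15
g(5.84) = 0.00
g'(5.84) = -0.00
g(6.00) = 0.00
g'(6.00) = 0.00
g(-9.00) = 0.00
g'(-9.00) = 0.00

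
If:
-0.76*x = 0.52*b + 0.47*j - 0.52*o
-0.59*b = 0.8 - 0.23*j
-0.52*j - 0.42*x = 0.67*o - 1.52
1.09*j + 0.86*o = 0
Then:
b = -1.77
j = -1.06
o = 1.34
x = 2.79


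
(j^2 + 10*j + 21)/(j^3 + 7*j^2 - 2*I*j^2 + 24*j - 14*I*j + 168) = (j + 3)/(j^2 - 2*I*j + 24)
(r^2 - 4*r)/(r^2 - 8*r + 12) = r*(r - 4)/(r^2 - 8*r + 12)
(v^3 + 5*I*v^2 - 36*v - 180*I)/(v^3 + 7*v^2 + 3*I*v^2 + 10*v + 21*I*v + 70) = (v^2 - 36)/(v^2 + v*(7 - 2*I) - 14*I)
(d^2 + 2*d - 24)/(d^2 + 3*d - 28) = (d + 6)/(d + 7)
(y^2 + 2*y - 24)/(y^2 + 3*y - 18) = (y - 4)/(y - 3)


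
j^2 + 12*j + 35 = (j + 5)*(j + 7)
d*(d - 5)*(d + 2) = d^3 - 3*d^2 - 10*d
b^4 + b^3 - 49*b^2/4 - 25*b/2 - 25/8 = (b + 1/2)^2*(b - 5*sqrt(2)/2)*(b + 5*sqrt(2)/2)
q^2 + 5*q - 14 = (q - 2)*(q + 7)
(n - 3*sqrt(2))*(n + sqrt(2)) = n^2 - 2*sqrt(2)*n - 6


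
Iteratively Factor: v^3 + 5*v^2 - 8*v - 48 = (v - 3)*(v^2 + 8*v + 16) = (v - 3)*(v + 4)*(v + 4)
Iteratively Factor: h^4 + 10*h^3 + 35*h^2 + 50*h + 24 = (h + 3)*(h^3 + 7*h^2 + 14*h + 8) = (h + 3)*(h + 4)*(h^2 + 3*h + 2) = (h + 2)*(h + 3)*(h + 4)*(h + 1)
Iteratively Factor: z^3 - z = (z - 1)*(z^2 + z) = z*(z - 1)*(z + 1)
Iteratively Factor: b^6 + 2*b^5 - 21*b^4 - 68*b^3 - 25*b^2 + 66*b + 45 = (b + 1)*(b^5 + b^4 - 22*b^3 - 46*b^2 + 21*b + 45) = (b + 1)*(b + 3)*(b^4 - 2*b^3 - 16*b^2 + 2*b + 15) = (b - 1)*(b + 1)*(b + 3)*(b^3 - b^2 - 17*b - 15) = (b - 1)*(b + 1)^2*(b + 3)*(b^2 - 2*b - 15) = (b - 5)*(b - 1)*(b + 1)^2*(b + 3)*(b + 3)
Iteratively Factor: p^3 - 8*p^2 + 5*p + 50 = (p - 5)*(p^2 - 3*p - 10) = (p - 5)*(p + 2)*(p - 5)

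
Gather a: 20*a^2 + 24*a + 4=20*a^2 + 24*a + 4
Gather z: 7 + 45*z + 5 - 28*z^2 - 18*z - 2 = -28*z^2 + 27*z + 10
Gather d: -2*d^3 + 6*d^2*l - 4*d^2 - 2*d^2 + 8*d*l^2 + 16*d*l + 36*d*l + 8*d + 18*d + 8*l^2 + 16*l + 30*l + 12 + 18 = -2*d^3 + d^2*(6*l - 6) + d*(8*l^2 + 52*l + 26) + 8*l^2 + 46*l + 30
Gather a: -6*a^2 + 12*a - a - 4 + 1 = -6*a^2 + 11*a - 3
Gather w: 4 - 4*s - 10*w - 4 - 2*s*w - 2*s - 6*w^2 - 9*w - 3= -6*s - 6*w^2 + w*(-2*s - 19) - 3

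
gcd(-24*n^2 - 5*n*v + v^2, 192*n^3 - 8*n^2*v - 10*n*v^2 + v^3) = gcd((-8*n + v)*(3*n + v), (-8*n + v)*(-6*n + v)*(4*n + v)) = -8*n + v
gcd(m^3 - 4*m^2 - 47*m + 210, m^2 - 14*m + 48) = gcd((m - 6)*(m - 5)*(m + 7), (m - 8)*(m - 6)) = m - 6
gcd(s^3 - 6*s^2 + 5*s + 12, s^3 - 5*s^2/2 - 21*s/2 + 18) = s - 4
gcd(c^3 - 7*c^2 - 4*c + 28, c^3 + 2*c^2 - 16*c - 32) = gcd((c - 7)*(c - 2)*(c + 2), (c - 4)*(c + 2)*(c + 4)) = c + 2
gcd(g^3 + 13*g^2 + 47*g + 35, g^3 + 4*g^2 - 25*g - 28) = g^2 + 8*g + 7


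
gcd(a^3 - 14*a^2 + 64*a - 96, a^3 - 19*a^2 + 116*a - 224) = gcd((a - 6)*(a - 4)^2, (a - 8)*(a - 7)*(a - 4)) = a - 4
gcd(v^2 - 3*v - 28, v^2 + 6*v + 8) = v + 4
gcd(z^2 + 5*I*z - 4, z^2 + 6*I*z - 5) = z + I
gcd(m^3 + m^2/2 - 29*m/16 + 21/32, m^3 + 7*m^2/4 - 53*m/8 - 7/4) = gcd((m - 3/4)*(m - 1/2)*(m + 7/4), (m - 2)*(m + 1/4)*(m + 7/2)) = 1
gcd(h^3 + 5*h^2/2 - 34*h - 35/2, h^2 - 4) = 1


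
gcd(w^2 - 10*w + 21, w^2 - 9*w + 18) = w - 3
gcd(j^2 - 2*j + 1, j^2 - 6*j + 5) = j - 1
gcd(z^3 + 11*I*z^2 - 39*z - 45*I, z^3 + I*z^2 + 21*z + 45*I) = z^2 + 6*I*z - 9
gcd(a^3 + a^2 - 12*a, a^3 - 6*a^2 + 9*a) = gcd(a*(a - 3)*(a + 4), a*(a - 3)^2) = a^2 - 3*a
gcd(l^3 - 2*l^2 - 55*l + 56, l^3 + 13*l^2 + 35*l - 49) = l^2 + 6*l - 7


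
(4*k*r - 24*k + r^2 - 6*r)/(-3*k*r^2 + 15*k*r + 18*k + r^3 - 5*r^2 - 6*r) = (4*k + r)/(-3*k*r - 3*k + r^2 + r)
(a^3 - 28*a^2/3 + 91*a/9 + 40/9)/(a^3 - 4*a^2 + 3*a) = (9*a^3 - 84*a^2 + 91*a + 40)/(9*a*(a^2 - 4*a + 3))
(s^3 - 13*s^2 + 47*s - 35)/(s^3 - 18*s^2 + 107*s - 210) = (s - 1)/(s - 6)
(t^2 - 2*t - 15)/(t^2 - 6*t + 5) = (t + 3)/(t - 1)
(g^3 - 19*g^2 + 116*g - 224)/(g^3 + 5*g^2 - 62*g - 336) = (g^2 - 11*g + 28)/(g^2 + 13*g + 42)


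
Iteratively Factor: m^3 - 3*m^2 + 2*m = (m)*(m^2 - 3*m + 2) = m*(m - 2)*(m - 1)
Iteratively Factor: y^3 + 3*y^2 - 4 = (y + 2)*(y^2 + y - 2) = (y - 1)*(y + 2)*(y + 2)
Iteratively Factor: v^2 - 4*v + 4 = (v - 2)*(v - 2)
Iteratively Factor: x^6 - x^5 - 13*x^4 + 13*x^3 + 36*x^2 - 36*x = (x + 3)*(x^5 - 4*x^4 - x^3 + 16*x^2 - 12*x) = x*(x + 3)*(x^4 - 4*x^3 - x^2 + 16*x - 12) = x*(x + 2)*(x + 3)*(x^3 - 6*x^2 + 11*x - 6) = x*(x - 2)*(x + 2)*(x + 3)*(x^2 - 4*x + 3) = x*(x - 2)*(x - 1)*(x + 2)*(x + 3)*(x - 3)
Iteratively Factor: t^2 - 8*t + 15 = (t - 3)*(t - 5)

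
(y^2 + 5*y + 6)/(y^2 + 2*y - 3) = (y + 2)/(y - 1)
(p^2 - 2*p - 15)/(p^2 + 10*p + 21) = (p - 5)/(p + 7)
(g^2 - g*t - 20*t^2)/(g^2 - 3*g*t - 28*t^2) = (-g + 5*t)/(-g + 7*t)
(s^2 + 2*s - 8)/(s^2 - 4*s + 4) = (s + 4)/(s - 2)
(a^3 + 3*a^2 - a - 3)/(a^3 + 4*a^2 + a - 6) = (a + 1)/(a + 2)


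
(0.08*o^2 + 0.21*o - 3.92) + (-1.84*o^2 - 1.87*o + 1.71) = -1.76*o^2 - 1.66*o - 2.21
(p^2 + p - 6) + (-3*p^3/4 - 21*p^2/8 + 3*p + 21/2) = -3*p^3/4 - 13*p^2/8 + 4*p + 9/2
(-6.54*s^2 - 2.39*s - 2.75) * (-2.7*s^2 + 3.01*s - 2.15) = 17.658*s^4 - 13.2324*s^3 + 14.2921*s^2 - 3.139*s + 5.9125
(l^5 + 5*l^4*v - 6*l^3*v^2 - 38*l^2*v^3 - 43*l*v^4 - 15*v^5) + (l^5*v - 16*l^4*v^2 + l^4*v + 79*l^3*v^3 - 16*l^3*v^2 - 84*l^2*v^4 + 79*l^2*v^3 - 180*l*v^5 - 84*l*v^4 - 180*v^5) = l^5*v + l^5 - 16*l^4*v^2 + 6*l^4*v + 79*l^3*v^3 - 22*l^3*v^2 - 84*l^2*v^4 + 41*l^2*v^3 - 180*l*v^5 - 127*l*v^4 - 195*v^5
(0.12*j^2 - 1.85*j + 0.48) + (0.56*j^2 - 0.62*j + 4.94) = 0.68*j^2 - 2.47*j + 5.42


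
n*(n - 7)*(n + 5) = n^3 - 2*n^2 - 35*n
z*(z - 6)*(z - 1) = z^3 - 7*z^2 + 6*z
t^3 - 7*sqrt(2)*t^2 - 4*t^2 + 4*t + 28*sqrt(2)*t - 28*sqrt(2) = (t - 2)^2*(t - 7*sqrt(2))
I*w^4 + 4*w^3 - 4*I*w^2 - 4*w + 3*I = (w + 1)*(w - 3*I)*(w - I)*(I*w - I)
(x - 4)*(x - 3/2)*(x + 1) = x^3 - 9*x^2/2 + x/2 + 6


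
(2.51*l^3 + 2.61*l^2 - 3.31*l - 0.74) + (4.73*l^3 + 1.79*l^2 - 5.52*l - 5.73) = 7.24*l^3 + 4.4*l^2 - 8.83*l - 6.47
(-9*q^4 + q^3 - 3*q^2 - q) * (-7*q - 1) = 63*q^5 + 2*q^4 + 20*q^3 + 10*q^2 + q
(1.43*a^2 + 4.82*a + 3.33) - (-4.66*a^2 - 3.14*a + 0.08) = 6.09*a^2 + 7.96*a + 3.25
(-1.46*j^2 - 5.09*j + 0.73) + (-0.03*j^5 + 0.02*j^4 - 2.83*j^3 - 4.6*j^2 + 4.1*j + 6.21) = -0.03*j^5 + 0.02*j^4 - 2.83*j^3 - 6.06*j^2 - 0.99*j + 6.94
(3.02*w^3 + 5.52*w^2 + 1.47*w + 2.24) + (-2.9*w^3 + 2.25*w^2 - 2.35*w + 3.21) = 0.12*w^3 + 7.77*w^2 - 0.88*w + 5.45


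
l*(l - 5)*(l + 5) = l^3 - 25*l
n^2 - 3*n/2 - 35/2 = (n - 5)*(n + 7/2)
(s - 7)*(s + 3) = s^2 - 4*s - 21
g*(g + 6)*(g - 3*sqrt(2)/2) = g^3 - 3*sqrt(2)*g^2/2 + 6*g^2 - 9*sqrt(2)*g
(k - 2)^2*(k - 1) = k^3 - 5*k^2 + 8*k - 4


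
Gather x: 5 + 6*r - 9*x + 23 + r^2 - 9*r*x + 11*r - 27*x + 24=r^2 + 17*r + x*(-9*r - 36) + 52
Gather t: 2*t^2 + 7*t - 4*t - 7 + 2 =2*t^2 + 3*t - 5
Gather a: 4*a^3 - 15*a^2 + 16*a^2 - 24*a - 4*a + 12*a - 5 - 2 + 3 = 4*a^3 + a^2 - 16*a - 4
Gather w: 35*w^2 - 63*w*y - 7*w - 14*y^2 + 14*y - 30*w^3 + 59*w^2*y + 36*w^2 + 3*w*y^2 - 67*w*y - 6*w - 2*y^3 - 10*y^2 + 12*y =-30*w^3 + w^2*(59*y + 71) + w*(3*y^2 - 130*y - 13) - 2*y^3 - 24*y^2 + 26*y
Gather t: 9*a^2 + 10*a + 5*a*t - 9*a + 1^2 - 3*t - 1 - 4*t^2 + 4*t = 9*a^2 + a - 4*t^2 + t*(5*a + 1)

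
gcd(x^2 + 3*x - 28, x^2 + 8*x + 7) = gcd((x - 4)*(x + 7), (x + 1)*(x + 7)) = x + 7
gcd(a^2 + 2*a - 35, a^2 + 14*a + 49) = a + 7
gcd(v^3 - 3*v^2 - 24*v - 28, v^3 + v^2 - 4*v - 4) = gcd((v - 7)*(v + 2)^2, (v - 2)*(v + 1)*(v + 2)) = v + 2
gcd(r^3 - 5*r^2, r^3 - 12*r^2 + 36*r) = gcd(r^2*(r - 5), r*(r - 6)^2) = r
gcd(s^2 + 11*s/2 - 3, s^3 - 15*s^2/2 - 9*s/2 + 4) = s - 1/2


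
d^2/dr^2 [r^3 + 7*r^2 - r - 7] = 6*r + 14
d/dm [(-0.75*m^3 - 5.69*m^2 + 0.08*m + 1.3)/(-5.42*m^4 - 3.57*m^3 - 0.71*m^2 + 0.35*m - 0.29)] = (-4.065*m^6 - 61.6796*m^5 - 18.48*m^4 + 28.2302*m^3 + 12.6408*m^2 + 5.1462*m - 0.4782)/(29.3764*m^8 + 38.6988*m^7 + 20.4413*m^6 + 1.2754*m^5 + 1.1487*m^4 + 1.5736*m^3 + 0.5343*m^2 - 0.203*m + 0.0841)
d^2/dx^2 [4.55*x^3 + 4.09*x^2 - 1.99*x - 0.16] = 27.3*x + 8.18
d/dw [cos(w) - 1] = -sin(w)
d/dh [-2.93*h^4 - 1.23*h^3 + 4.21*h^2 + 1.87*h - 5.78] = -11.72*h^3 - 3.69*h^2 + 8.42*h + 1.87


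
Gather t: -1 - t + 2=1 - t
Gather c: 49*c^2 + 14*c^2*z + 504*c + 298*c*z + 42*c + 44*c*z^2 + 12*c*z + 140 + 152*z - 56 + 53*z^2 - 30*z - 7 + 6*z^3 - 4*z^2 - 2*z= c^2*(14*z + 49) + c*(44*z^2 + 310*z + 546) + 6*z^3 + 49*z^2 + 120*z + 77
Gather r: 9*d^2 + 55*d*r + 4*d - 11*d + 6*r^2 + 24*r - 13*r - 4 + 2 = 9*d^2 - 7*d + 6*r^2 + r*(55*d + 11) - 2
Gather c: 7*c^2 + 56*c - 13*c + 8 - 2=7*c^2 + 43*c + 6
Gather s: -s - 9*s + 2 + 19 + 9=30 - 10*s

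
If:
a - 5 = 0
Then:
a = 5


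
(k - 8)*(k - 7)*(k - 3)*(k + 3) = k^4 - 15*k^3 + 47*k^2 + 135*k - 504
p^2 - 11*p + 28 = (p - 7)*(p - 4)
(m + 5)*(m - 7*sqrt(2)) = m^2 - 7*sqrt(2)*m + 5*m - 35*sqrt(2)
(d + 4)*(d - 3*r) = d^2 - 3*d*r + 4*d - 12*r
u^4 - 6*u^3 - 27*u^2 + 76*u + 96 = (u - 8)*(u - 3)*(u + 1)*(u + 4)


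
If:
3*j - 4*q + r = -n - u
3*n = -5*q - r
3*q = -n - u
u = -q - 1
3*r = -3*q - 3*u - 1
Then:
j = 25/3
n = -19/3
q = 11/3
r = 2/3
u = -14/3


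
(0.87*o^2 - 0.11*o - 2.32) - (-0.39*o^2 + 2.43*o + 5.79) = 1.26*o^2 - 2.54*o - 8.11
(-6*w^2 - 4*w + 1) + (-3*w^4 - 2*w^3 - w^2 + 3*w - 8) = -3*w^4 - 2*w^3 - 7*w^2 - w - 7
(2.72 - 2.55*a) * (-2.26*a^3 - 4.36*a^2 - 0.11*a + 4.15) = 5.763*a^4 + 4.9708*a^3 - 11.5787*a^2 - 10.8817*a + 11.288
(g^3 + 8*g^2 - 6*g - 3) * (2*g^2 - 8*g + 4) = 2*g^5 + 8*g^4 - 72*g^3 + 74*g^2 - 12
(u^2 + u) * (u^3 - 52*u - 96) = u^5 + u^4 - 52*u^3 - 148*u^2 - 96*u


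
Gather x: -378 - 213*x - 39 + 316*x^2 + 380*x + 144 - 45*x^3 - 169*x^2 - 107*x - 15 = -45*x^3 + 147*x^2 + 60*x - 288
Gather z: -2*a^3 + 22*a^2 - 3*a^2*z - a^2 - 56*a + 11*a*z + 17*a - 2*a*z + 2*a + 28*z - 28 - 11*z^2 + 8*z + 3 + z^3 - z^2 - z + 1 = -2*a^3 + 21*a^2 - 37*a + z^3 - 12*z^2 + z*(-3*a^2 + 9*a + 35) - 24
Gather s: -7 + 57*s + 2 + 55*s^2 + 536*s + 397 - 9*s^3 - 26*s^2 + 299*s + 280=-9*s^3 + 29*s^2 + 892*s + 672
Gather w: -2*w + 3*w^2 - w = 3*w^2 - 3*w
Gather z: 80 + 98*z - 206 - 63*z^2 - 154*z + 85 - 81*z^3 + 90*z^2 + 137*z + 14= -81*z^3 + 27*z^2 + 81*z - 27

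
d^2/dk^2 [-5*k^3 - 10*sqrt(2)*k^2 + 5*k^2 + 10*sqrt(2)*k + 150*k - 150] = -30*k - 20*sqrt(2) + 10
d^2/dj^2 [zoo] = 0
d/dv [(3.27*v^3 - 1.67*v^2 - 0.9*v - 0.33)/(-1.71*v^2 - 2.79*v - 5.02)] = (-5.5917*v^4 - 18.2466*v^3 - 46.1259*v^2 + 15.6382*v + 3.5973)/(2.9241*v^4 + 9.5418*v^3 + 24.9525*v^2 + 28.0116*v + 25.2004)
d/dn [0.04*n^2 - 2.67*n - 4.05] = 0.08*n - 2.67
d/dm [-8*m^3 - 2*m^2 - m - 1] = -24*m^2 - 4*m - 1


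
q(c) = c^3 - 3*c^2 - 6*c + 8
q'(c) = 3*c^2 - 6*c - 6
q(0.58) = 3.71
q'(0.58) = -8.47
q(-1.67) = 5.00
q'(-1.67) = 12.39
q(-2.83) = -21.71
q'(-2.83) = 35.01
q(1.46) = -4.04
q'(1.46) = -8.37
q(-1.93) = 1.22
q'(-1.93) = 16.75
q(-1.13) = 9.51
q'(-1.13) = 4.61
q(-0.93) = 10.18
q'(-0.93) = 2.17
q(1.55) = -4.78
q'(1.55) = -8.09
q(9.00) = 440.00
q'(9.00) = 183.00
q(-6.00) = -280.00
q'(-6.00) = 138.00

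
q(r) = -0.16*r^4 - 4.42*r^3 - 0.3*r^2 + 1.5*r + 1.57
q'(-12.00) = -794.82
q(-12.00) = 4260.37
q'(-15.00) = -813.00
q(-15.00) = 6729.07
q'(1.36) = -25.45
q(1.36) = -8.61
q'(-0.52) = -1.68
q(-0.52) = 1.32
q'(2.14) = -66.78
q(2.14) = -43.27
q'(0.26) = 0.44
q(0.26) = 1.86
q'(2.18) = -69.46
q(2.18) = -45.99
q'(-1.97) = -43.89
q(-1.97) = 28.83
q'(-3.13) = -106.90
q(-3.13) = 114.12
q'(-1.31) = -19.03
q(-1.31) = 8.56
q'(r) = -0.64*r^3 - 13.26*r^2 - 0.6*r + 1.5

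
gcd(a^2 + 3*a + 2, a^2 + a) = a + 1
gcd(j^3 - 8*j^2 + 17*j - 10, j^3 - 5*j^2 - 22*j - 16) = 1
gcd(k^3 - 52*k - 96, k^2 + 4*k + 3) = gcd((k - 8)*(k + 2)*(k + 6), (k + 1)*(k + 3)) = 1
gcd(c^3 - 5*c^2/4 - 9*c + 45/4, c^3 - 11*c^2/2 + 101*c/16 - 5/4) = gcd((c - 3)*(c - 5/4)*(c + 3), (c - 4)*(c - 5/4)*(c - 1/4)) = c - 5/4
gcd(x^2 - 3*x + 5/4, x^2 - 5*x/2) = x - 5/2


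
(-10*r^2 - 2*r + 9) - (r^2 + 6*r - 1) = -11*r^2 - 8*r + 10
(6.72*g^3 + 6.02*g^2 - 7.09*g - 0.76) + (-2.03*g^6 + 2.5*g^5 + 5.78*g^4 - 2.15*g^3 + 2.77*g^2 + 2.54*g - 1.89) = -2.03*g^6 + 2.5*g^5 + 5.78*g^4 + 4.57*g^3 + 8.79*g^2 - 4.55*g - 2.65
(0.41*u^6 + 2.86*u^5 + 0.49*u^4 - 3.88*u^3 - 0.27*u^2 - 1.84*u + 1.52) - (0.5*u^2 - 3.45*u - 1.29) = 0.41*u^6 + 2.86*u^5 + 0.49*u^4 - 3.88*u^3 - 0.77*u^2 + 1.61*u + 2.81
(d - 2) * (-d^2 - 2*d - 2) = -d^3 + 2*d + 4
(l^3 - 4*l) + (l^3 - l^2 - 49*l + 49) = 2*l^3 - l^2 - 53*l + 49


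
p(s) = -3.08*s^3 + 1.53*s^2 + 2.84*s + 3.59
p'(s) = -9.24*s^2 + 3.06*s + 2.84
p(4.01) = -159.02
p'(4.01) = -133.47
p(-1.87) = 23.77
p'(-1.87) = -35.19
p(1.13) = 4.31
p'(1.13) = -5.50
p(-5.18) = 458.03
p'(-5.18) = -260.94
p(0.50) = 5.01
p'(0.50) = 2.06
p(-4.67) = 337.39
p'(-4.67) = -212.96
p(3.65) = -115.43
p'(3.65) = -109.09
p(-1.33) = 9.77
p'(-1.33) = -17.57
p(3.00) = -57.28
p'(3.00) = -71.14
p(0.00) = 3.59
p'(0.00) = 2.84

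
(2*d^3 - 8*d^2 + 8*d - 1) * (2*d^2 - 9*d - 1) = 4*d^5 - 34*d^4 + 86*d^3 - 66*d^2 + d + 1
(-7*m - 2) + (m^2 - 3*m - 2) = m^2 - 10*m - 4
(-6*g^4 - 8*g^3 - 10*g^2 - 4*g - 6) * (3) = -18*g^4 - 24*g^3 - 30*g^2 - 12*g - 18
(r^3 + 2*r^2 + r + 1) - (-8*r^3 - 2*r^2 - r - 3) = 9*r^3 + 4*r^2 + 2*r + 4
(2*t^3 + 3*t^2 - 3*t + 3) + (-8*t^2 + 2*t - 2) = 2*t^3 - 5*t^2 - t + 1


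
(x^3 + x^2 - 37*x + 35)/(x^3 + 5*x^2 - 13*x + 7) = (x - 5)/(x - 1)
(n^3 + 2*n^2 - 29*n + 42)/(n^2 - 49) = (n^2 - 5*n + 6)/(n - 7)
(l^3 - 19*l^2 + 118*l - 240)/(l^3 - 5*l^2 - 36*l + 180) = (l - 8)/(l + 6)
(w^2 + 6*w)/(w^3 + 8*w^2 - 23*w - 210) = w/(w^2 + 2*w - 35)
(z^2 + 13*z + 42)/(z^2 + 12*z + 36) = (z + 7)/(z + 6)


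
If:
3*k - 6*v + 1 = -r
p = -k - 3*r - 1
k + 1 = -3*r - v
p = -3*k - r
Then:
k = 5/56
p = 1/7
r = -23/56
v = 1/7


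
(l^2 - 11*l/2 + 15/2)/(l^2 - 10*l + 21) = (l - 5/2)/(l - 7)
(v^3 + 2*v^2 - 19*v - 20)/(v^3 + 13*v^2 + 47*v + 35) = (v - 4)/(v + 7)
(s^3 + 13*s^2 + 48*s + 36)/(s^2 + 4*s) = (s^3 + 13*s^2 + 48*s + 36)/(s*(s + 4))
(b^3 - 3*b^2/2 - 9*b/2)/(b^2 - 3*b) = b + 3/2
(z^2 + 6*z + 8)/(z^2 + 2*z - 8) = (z + 2)/(z - 2)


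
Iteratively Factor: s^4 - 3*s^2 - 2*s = (s)*(s^3 - 3*s - 2) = s*(s + 1)*(s^2 - s - 2) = s*(s + 1)^2*(s - 2)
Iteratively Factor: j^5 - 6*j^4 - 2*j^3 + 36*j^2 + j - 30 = (j - 5)*(j^4 - j^3 - 7*j^2 + j + 6) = (j - 5)*(j - 1)*(j^3 - 7*j - 6) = (j - 5)*(j - 1)*(j + 1)*(j^2 - j - 6) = (j - 5)*(j - 3)*(j - 1)*(j + 1)*(j + 2)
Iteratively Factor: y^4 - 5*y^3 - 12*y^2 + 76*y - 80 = (y - 5)*(y^3 - 12*y + 16) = (y - 5)*(y - 2)*(y^2 + 2*y - 8) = (y - 5)*(y - 2)*(y + 4)*(y - 2)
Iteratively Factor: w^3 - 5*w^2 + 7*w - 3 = (w - 1)*(w^2 - 4*w + 3) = (w - 1)^2*(w - 3)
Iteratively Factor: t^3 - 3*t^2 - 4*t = (t - 4)*(t^2 + t) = t*(t - 4)*(t + 1)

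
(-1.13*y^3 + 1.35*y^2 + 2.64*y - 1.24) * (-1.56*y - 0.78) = 1.7628*y^4 - 1.2246*y^3 - 5.1714*y^2 - 0.1248*y + 0.9672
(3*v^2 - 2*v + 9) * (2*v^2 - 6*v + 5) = 6*v^4 - 22*v^3 + 45*v^2 - 64*v + 45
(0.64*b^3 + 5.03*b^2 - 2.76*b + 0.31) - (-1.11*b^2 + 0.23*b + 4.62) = 0.64*b^3 + 6.14*b^2 - 2.99*b - 4.31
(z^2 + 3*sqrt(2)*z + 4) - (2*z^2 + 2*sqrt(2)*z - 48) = -z^2 + sqrt(2)*z + 52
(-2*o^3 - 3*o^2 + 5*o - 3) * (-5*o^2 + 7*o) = 10*o^5 + o^4 - 46*o^3 + 50*o^2 - 21*o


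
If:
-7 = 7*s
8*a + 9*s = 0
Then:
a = 9/8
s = -1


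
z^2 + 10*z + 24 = (z + 4)*(z + 6)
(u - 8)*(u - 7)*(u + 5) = u^3 - 10*u^2 - 19*u + 280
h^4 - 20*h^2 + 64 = (h - 4)*(h - 2)*(h + 2)*(h + 4)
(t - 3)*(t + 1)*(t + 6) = t^3 + 4*t^2 - 15*t - 18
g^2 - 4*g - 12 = (g - 6)*(g + 2)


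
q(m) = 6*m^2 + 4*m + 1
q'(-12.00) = -140.00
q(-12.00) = 817.00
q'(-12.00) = -140.00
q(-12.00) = 817.00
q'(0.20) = 6.40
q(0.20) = 2.04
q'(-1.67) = -16.04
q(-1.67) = 11.05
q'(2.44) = 33.28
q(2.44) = 46.48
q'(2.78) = 37.36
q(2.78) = 58.49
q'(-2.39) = -24.68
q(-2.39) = 25.71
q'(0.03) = 4.36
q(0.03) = 1.13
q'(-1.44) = -13.28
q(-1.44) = 7.68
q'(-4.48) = -49.76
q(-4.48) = 103.50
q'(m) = 12*m + 4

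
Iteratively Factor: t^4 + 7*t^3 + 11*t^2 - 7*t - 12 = (t + 3)*(t^3 + 4*t^2 - t - 4) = (t + 1)*(t + 3)*(t^2 + 3*t - 4) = (t - 1)*(t + 1)*(t + 3)*(t + 4)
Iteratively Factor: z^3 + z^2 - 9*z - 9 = (z + 1)*(z^2 - 9) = (z + 1)*(z + 3)*(z - 3)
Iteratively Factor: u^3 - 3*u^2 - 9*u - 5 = (u + 1)*(u^2 - 4*u - 5) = (u - 5)*(u + 1)*(u + 1)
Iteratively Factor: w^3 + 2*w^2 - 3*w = (w)*(w^2 + 2*w - 3) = w*(w - 1)*(w + 3)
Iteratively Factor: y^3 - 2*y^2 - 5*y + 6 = (y - 3)*(y^2 + y - 2) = (y - 3)*(y + 2)*(y - 1)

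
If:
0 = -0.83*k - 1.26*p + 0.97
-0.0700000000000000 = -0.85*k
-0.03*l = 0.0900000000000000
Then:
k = 0.08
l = -3.00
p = 0.72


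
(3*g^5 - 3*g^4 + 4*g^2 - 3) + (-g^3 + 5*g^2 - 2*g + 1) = 3*g^5 - 3*g^4 - g^3 + 9*g^2 - 2*g - 2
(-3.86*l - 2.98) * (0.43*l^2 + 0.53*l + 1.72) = -1.6598*l^3 - 3.3272*l^2 - 8.2186*l - 5.1256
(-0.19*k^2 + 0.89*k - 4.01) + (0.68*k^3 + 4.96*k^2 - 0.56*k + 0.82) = 0.68*k^3 + 4.77*k^2 + 0.33*k - 3.19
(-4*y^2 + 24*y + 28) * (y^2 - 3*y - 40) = -4*y^4 + 36*y^3 + 116*y^2 - 1044*y - 1120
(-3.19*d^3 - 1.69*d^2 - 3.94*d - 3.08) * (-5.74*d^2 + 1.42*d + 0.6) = 18.3106*d^5 + 5.1708*d^4 + 18.3018*d^3 + 11.0704*d^2 - 6.7376*d - 1.848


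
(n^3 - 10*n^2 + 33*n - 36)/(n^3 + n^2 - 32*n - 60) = (n^3 - 10*n^2 + 33*n - 36)/(n^3 + n^2 - 32*n - 60)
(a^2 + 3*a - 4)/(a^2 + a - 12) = (a - 1)/(a - 3)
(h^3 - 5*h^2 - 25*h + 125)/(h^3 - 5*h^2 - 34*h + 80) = (h^2 - 10*h + 25)/(h^2 - 10*h + 16)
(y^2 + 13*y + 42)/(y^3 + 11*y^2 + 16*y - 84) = 1/(y - 2)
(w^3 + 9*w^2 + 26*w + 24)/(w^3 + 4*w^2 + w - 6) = (w + 4)/(w - 1)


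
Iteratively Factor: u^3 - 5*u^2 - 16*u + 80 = (u - 4)*(u^2 - u - 20) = (u - 4)*(u + 4)*(u - 5)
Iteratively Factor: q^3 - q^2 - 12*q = (q - 4)*(q^2 + 3*q) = (q - 4)*(q + 3)*(q)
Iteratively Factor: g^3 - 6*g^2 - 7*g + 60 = (g - 4)*(g^2 - 2*g - 15) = (g - 5)*(g - 4)*(g + 3)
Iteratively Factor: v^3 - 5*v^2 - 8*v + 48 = (v - 4)*(v^2 - v - 12) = (v - 4)^2*(v + 3)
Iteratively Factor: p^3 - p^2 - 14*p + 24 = (p - 2)*(p^2 + p - 12) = (p - 2)*(p + 4)*(p - 3)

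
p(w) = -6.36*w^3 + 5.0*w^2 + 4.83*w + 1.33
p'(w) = -19.08*w^2 + 10.0*w + 4.83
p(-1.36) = 20.01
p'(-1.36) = -44.06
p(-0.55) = 1.24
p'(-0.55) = -6.44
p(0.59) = 4.61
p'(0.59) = 4.09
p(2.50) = -54.72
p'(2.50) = -89.42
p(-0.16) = 0.71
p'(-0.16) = 2.74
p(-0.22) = 0.58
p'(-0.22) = 1.71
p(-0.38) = 0.57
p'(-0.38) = -1.73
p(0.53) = 4.35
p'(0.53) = 4.77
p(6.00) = -1163.45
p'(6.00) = -622.05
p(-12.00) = 11653.45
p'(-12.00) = -2862.69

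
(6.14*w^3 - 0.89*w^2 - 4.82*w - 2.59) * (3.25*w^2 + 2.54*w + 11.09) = 19.955*w^5 + 12.7031*w^4 + 50.167*w^3 - 30.5304*w^2 - 60.0324*w - 28.7231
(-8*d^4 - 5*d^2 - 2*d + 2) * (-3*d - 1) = 24*d^5 + 8*d^4 + 15*d^3 + 11*d^2 - 4*d - 2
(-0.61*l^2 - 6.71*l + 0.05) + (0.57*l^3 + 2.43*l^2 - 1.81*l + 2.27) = 0.57*l^3 + 1.82*l^2 - 8.52*l + 2.32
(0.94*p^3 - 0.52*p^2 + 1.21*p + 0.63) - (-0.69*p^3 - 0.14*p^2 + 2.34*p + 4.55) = 1.63*p^3 - 0.38*p^2 - 1.13*p - 3.92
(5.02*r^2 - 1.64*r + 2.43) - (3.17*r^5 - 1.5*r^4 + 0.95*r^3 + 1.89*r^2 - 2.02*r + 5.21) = -3.17*r^5 + 1.5*r^4 - 0.95*r^3 + 3.13*r^2 + 0.38*r - 2.78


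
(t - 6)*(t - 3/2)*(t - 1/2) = t^3 - 8*t^2 + 51*t/4 - 9/2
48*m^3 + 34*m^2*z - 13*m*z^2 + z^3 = (-8*m + z)*(-6*m + z)*(m + z)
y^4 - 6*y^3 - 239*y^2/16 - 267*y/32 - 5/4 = (y - 8)*(y + 1/4)*(y + 1/2)*(y + 5/4)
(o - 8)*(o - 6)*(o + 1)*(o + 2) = o^4 - 11*o^3 + 8*o^2 + 116*o + 96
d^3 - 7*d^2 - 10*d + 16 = (d - 8)*(d - 1)*(d + 2)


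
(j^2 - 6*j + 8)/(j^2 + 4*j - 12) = (j - 4)/(j + 6)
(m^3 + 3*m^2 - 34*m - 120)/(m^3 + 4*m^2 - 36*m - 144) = (m + 5)/(m + 6)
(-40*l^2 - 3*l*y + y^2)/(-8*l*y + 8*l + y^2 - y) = (5*l + y)/(y - 1)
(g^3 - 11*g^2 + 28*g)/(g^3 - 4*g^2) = (g - 7)/g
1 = 1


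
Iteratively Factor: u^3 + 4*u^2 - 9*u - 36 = (u + 4)*(u^2 - 9) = (u + 3)*(u + 4)*(u - 3)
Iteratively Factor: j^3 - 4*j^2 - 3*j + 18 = (j + 2)*(j^2 - 6*j + 9) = (j - 3)*(j + 2)*(j - 3)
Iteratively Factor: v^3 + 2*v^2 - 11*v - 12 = (v + 1)*(v^2 + v - 12) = (v + 1)*(v + 4)*(v - 3)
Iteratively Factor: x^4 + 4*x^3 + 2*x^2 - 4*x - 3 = (x - 1)*(x^3 + 5*x^2 + 7*x + 3) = (x - 1)*(x + 1)*(x^2 + 4*x + 3) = (x - 1)*(x + 1)*(x + 3)*(x + 1)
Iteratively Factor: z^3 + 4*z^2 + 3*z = (z + 3)*(z^2 + z) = (z + 1)*(z + 3)*(z)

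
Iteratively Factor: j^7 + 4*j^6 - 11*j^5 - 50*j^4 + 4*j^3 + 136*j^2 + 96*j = (j + 2)*(j^6 + 2*j^5 - 15*j^4 - 20*j^3 + 44*j^2 + 48*j) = j*(j + 2)*(j^5 + 2*j^4 - 15*j^3 - 20*j^2 + 44*j + 48) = j*(j - 3)*(j + 2)*(j^4 + 5*j^3 - 20*j - 16) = j*(j - 3)*(j + 2)*(j + 4)*(j^3 + j^2 - 4*j - 4) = j*(j - 3)*(j - 2)*(j + 2)*(j + 4)*(j^2 + 3*j + 2) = j*(j - 3)*(j - 2)*(j + 2)^2*(j + 4)*(j + 1)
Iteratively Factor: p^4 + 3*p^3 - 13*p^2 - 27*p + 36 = (p + 3)*(p^3 - 13*p + 12) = (p - 1)*(p + 3)*(p^2 + p - 12) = (p - 3)*(p - 1)*(p + 3)*(p + 4)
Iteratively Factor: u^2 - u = (u)*(u - 1)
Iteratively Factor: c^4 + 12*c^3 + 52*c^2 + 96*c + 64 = (c + 4)*(c^3 + 8*c^2 + 20*c + 16) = (c + 2)*(c + 4)*(c^2 + 6*c + 8) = (c + 2)^2*(c + 4)*(c + 4)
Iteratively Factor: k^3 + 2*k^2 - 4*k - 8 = (k - 2)*(k^2 + 4*k + 4) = (k - 2)*(k + 2)*(k + 2)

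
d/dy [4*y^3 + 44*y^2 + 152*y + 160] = 12*y^2 + 88*y + 152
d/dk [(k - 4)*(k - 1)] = 2*k - 5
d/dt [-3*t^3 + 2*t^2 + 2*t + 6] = -9*t^2 + 4*t + 2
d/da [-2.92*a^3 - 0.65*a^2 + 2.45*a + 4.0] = -8.76*a^2 - 1.3*a + 2.45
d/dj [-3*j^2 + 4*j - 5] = 4 - 6*j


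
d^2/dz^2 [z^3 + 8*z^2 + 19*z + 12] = 6*z + 16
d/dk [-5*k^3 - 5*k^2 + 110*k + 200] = -15*k^2 - 10*k + 110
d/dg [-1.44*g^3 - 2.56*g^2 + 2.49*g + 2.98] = -4.32*g^2 - 5.12*g + 2.49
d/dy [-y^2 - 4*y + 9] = -2*y - 4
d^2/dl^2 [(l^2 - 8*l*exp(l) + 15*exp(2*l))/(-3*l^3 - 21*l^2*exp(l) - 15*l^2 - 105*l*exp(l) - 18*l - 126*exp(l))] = (((l^2 - 8*l*exp(l) + 15*exp(2*l))*(7*l^2*exp(l) + 63*l*exp(l) + 6*l + 126*exp(l) + 10) - 4*(4*l*exp(l) - l - 15*exp(2*l) + 4*exp(l))*(7*l^2*exp(l) + 3*l^2 + 49*l*exp(l) + 10*l + 77*exp(l) + 6))*(l^3 + 7*l^2*exp(l) + 5*l^2 + 35*l*exp(l) + 6*l + 42*exp(l)) - 2*(l^2 - 8*l*exp(l) + 15*exp(2*l))*(7*l^2*exp(l) + 3*l^2 + 49*l*exp(l) + 10*l + 77*exp(l) + 6)^2 + 2*(4*l*exp(l) - 30*exp(2*l) + 8*exp(l) - 1)*(l^3 + 7*l^2*exp(l) + 5*l^2 + 35*l*exp(l) + 6*l + 42*exp(l))^2)/(3*(l^3 + 7*l^2*exp(l) + 5*l^2 + 35*l*exp(l) + 6*l + 42*exp(l))^3)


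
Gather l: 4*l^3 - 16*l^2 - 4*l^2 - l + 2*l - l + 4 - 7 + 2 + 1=4*l^3 - 20*l^2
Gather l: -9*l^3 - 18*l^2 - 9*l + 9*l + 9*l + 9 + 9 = -9*l^3 - 18*l^2 + 9*l + 18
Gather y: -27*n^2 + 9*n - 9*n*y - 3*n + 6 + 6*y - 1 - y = -27*n^2 + 6*n + y*(5 - 9*n) + 5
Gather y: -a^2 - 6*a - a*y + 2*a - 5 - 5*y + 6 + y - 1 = -a^2 - 4*a + y*(-a - 4)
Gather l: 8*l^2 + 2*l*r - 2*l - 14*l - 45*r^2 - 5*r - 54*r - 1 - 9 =8*l^2 + l*(2*r - 16) - 45*r^2 - 59*r - 10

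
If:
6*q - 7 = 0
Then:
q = 7/6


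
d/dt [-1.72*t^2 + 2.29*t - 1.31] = 2.29 - 3.44*t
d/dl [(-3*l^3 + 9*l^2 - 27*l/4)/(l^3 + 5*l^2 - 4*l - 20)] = 3*(-32*l^4 + 50*l^3 + 237*l^2 - 480*l + 180)/(4*(l^6 + 10*l^5 + 17*l^4 - 80*l^3 - 184*l^2 + 160*l + 400))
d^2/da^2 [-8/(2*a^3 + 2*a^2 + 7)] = 32*(-2*a^2*(3*a + 2)^2 + (3*a + 1)*(2*a^3 + 2*a^2 + 7))/(2*a^3 + 2*a^2 + 7)^3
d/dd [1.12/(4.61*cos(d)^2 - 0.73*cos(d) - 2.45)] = (10.3264*cos(d) - 0.8176)*sin(d)/(-4.61*cos(d)^2 + 0.73*cos(d) + 2.45)^2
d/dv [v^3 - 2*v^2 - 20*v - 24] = 3*v^2 - 4*v - 20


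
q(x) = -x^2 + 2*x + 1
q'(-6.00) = 14.00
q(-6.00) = -47.00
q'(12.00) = -22.00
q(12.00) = -119.00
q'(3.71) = -5.42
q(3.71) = -5.34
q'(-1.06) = 4.12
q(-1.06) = -2.24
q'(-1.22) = 4.44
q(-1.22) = -2.93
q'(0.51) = 0.98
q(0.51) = 1.76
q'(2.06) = -2.12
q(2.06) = 0.88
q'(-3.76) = 9.52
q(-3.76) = -20.66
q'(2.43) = -2.86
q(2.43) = -0.04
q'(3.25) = -4.50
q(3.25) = -3.06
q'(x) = 2 - 2*x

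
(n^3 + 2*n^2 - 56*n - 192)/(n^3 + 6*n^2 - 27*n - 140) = (n^2 - 2*n - 48)/(n^2 + 2*n - 35)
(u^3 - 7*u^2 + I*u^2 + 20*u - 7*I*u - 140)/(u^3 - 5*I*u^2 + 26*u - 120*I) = (u - 7)/(u - 6*I)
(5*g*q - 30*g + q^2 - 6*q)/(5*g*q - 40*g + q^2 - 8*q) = (q - 6)/(q - 8)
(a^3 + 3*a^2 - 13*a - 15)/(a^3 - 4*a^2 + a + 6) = (a + 5)/(a - 2)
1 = 1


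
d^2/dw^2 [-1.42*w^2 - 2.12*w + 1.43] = -2.84000000000000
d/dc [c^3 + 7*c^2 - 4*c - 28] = 3*c^2 + 14*c - 4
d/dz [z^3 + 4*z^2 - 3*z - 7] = 3*z^2 + 8*z - 3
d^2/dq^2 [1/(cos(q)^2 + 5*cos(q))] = (-(1 - cos(2*q))^2 + 75*cos(q)/4 - 27*cos(2*q)/2 - 15*cos(3*q)/4 + 81/2)/((cos(q) + 5)^3*cos(q)^3)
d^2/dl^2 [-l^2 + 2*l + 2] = -2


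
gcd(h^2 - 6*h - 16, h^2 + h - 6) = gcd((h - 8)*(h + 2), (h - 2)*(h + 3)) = 1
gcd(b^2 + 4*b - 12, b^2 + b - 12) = 1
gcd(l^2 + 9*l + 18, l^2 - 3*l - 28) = 1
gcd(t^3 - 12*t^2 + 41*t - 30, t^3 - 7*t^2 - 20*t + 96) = 1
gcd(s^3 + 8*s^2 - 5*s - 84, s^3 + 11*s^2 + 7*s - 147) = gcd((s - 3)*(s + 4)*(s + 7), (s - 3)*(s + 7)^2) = s^2 + 4*s - 21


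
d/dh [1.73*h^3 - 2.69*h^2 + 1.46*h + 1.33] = 5.19*h^2 - 5.38*h + 1.46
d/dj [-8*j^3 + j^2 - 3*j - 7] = -24*j^2 + 2*j - 3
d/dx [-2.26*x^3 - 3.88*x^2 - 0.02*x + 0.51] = -6.78*x^2 - 7.76*x - 0.02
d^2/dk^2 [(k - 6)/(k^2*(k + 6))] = 6*(k^3 - 6*k^2 - 84*k - 216)/(k^4*(k^3 + 18*k^2 + 108*k + 216))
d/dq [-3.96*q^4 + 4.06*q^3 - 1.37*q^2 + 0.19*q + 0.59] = -15.84*q^3 + 12.18*q^2 - 2.74*q + 0.19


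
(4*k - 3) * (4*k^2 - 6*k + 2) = 16*k^3 - 36*k^2 + 26*k - 6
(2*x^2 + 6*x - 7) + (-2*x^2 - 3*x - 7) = 3*x - 14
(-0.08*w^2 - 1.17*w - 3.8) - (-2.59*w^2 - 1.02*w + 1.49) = 2.51*w^2 - 0.15*w - 5.29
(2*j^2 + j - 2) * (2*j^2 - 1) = 4*j^4 + 2*j^3 - 6*j^2 - j + 2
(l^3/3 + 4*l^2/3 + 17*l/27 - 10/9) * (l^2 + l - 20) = l^5/3 + 5*l^4/3 - 127*l^3/27 - 733*l^2/27 - 370*l/27 + 200/9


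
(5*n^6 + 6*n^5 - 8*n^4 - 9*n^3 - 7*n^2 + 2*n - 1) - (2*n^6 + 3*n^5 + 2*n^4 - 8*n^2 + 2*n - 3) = 3*n^6 + 3*n^5 - 10*n^4 - 9*n^3 + n^2 + 2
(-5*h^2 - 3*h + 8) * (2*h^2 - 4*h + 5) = -10*h^4 + 14*h^3 + 3*h^2 - 47*h + 40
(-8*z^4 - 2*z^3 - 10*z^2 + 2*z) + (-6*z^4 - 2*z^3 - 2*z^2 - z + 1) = -14*z^4 - 4*z^3 - 12*z^2 + z + 1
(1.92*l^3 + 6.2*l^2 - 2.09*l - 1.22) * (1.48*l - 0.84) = 2.8416*l^4 + 7.5632*l^3 - 8.3012*l^2 - 0.05*l + 1.0248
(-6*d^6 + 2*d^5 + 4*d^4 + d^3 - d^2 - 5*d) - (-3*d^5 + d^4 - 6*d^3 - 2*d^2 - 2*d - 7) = -6*d^6 + 5*d^5 + 3*d^4 + 7*d^3 + d^2 - 3*d + 7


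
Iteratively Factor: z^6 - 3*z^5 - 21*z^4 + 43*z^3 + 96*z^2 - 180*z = (z - 2)*(z^5 - z^4 - 23*z^3 - 3*z^2 + 90*z) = (z - 2)^2*(z^4 + z^3 - 21*z^2 - 45*z) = z*(z - 2)^2*(z^3 + z^2 - 21*z - 45) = z*(z - 2)^2*(z + 3)*(z^2 - 2*z - 15) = z*(z - 5)*(z - 2)^2*(z + 3)*(z + 3)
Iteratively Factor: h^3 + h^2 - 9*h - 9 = (h + 3)*(h^2 - 2*h - 3) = (h - 3)*(h + 3)*(h + 1)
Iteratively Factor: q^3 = (q)*(q^2) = q^2*(q)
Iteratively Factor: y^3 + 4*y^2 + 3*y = (y)*(y^2 + 4*y + 3) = y*(y + 1)*(y + 3)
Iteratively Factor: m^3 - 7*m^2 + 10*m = (m)*(m^2 - 7*m + 10) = m*(m - 2)*(m - 5)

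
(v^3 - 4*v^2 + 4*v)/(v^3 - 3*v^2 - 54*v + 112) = v*(v - 2)/(v^2 - v - 56)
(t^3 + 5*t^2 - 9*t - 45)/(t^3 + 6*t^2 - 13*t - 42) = (t^2 + 8*t + 15)/(t^2 + 9*t + 14)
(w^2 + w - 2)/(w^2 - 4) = (w - 1)/(w - 2)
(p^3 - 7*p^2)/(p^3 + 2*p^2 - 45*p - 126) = p^2/(p^2 + 9*p + 18)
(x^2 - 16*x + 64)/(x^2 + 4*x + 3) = (x^2 - 16*x + 64)/(x^2 + 4*x + 3)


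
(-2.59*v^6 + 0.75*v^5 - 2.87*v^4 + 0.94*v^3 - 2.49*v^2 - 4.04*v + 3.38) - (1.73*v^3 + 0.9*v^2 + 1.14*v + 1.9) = -2.59*v^6 + 0.75*v^5 - 2.87*v^4 - 0.79*v^3 - 3.39*v^2 - 5.18*v + 1.48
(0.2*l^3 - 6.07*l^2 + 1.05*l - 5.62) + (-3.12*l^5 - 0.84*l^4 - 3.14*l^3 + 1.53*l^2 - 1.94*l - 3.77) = -3.12*l^5 - 0.84*l^4 - 2.94*l^3 - 4.54*l^2 - 0.89*l - 9.39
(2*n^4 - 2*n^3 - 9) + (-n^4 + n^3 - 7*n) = n^4 - n^3 - 7*n - 9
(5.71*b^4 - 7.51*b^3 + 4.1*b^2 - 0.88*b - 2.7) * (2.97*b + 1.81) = 16.9587*b^5 - 11.9696*b^4 - 1.4161*b^3 + 4.8074*b^2 - 9.6118*b - 4.887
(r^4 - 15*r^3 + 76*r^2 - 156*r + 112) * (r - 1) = r^5 - 16*r^4 + 91*r^3 - 232*r^2 + 268*r - 112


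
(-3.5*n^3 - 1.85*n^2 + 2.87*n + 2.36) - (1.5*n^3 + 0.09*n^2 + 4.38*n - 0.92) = -5.0*n^3 - 1.94*n^2 - 1.51*n + 3.28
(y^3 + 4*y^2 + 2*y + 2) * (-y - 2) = -y^4 - 6*y^3 - 10*y^2 - 6*y - 4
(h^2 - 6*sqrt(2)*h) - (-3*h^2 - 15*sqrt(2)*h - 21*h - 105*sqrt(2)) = 4*h^2 + 9*sqrt(2)*h + 21*h + 105*sqrt(2)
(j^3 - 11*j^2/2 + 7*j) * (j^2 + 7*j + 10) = j^5 + 3*j^4/2 - 43*j^3/2 - 6*j^2 + 70*j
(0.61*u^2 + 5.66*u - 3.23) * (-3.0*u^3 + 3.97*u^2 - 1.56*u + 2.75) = -1.83*u^5 - 14.5583*u^4 + 31.2086*u^3 - 19.9752*u^2 + 20.6038*u - 8.8825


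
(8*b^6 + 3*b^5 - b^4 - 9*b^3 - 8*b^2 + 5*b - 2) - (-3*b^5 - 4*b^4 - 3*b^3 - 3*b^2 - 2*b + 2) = 8*b^6 + 6*b^5 + 3*b^4 - 6*b^3 - 5*b^2 + 7*b - 4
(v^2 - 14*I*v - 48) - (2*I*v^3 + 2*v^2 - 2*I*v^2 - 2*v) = -2*I*v^3 - v^2 + 2*I*v^2 + 2*v - 14*I*v - 48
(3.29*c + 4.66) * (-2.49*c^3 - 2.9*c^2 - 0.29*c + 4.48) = -8.1921*c^4 - 21.1444*c^3 - 14.4681*c^2 + 13.3878*c + 20.8768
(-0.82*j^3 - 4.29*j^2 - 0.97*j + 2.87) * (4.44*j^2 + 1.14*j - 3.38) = -3.6408*j^5 - 19.9824*j^4 - 6.4258*j^3 + 26.1372*j^2 + 6.5504*j - 9.7006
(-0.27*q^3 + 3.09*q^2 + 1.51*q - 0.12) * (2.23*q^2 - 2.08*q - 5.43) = -0.6021*q^5 + 7.4523*q^4 - 1.5938*q^3 - 20.1871*q^2 - 7.9497*q + 0.6516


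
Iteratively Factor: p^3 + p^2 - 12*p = (p + 4)*(p^2 - 3*p) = (p - 3)*(p + 4)*(p)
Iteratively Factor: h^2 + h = (h + 1)*(h)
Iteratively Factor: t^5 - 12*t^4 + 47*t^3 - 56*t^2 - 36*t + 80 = (t - 2)*(t^4 - 10*t^3 + 27*t^2 - 2*t - 40) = (t - 2)*(t + 1)*(t^3 - 11*t^2 + 38*t - 40) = (t - 5)*(t - 2)*(t + 1)*(t^2 - 6*t + 8) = (t - 5)*(t - 2)^2*(t + 1)*(t - 4)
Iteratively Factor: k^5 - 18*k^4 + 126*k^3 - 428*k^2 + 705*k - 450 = (k - 2)*(k^4 - 16*k^3 + 94*k^2 - 240*k + 225) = (k - 5)*(k - 2)*(k^3 - 11*k^2 + 39*k - 45) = (k - 5)*(k - 3)*(k - 2)*(k^2 - 8*k + 15) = (k - 5)^2*(k - 3)*(k - 2)*(k - 3)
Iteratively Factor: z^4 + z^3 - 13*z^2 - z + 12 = (z + 4)*(z^3 - 3*z^2 - z + 3) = (z + 1)*(z + 4)*(z^2 - 4*z + 3) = (z - 3)*(z + 1)*(z + 4)*(z - 1)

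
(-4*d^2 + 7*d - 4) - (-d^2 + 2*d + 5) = -3*d^2 + 5*d - 9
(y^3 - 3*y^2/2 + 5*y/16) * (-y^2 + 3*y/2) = -y^5 + 3*y^4 - 41*y^3/16 + 15*y^2/32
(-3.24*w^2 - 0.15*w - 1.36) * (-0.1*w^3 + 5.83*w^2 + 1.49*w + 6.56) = 0.324*w^5 - 18.8742*w^4 - 5.5661*w^3 - 29.4067*w^2 - 3.0104*w - 8.9216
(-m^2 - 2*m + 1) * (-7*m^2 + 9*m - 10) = 7*m^4 + 5*m^3 - 15*m^2 + 29*m - 10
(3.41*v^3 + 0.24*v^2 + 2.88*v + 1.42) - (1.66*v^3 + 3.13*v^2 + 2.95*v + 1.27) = 1.75*v^3 - 2.89*v^2 - 0.0700000000000003*v + 0.15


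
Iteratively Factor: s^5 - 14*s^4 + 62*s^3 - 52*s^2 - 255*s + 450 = (s - 3)*(s^4 - 11*s^3 + 29*s^2 + 35*s - 150) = (s - 3)*(s + 2)*(s^3 - 13*s^2 + 55*s - 75) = (s - 5)*(s - 3)*(s + 2)*(s^2 - 8*s + 15) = (s - 5)^2*(s - 3)*(s + 2)*(s - 3)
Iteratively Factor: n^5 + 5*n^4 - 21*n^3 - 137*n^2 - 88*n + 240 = (n + 3)*(n^4 + 2*n^3 - 27*n^2 - 56*n + 80) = (n - 1)*(n + 3)*(n^3 + 3*n^2 - 24*n - 80) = (n - 1)*(n + 3)*(n + 4)*(n^2 - n - 20) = (n - 1)*(n + 3)*(n + 4)^2*(n - 5)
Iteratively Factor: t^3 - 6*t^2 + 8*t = (t)*(t^2 - 6*t + 8) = t*(t - 2)*(t - 4)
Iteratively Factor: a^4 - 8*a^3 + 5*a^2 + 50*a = (a - 5)*(a^3 - 3*a^2 - 10*a) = (a - 5)^2*(a^2 + 2*a) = (a - 5)^2*(a + 2)*(a)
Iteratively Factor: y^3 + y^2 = (y + 1)*(y^2) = y*(y + 1)*(y)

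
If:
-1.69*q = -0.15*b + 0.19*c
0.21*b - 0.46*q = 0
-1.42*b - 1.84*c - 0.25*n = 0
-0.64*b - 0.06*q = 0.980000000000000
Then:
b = -1.47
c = 4.80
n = -27.01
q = -0.67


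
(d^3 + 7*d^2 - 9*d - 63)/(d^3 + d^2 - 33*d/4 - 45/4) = 4*(d^2 + 10*d + 21)/(4*d^2 + 16*d + 15)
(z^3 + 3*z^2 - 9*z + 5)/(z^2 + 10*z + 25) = (z^2 - 2*z + 1)/(z + 5)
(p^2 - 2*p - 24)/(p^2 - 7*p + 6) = (p + 4)/(p - 1)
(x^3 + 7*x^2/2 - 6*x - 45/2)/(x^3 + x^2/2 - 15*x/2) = (x + 3)/x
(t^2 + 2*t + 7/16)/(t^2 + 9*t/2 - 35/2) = (16*t^2 + 32*t + 7)/(8*(2*t^2 + 9*t - 35))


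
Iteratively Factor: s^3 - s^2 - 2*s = (s + 1)*(s^2 - 2*s) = s*(s + 1)*(s - 2)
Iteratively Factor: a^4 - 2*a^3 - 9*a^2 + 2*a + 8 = (a + 2)*(a^3 - 4*a^2 - a + 4) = (a + 1)*(a + 2)*(a^2 - 5*a + 4) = (a - 4)*(a + 1)*(a + 2)*(a - 1)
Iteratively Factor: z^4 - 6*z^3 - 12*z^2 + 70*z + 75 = (z - 5)*(z^3 - z^2 - 17*z - 15) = (z - 5)*(z + 3)*(z^2 - 4*z - 5) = (z - 5)*(z + 1)*(z + 3)*(z - 5)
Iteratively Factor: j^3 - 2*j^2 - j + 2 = (j - 1)*(j^2 - j - 2) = (j - 1)*(j + 1)*(j - 2)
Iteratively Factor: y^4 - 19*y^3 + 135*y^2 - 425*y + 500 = (y - 5)*(y^3 - 14*y^2 + 65*y - 100) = (y - 5)*(y - 4)*(y^2 - 10*y + 25) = (y - 5)^2*(y - 4)*(y - 5)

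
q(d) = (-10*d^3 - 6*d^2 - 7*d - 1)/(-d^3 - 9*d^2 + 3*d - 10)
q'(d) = (-30*d^2 - 12*d - 7)/(-d^3 - 9*d^2 + 3*d - 10) + (3*d^2 + 18*d - 3)*(-10*d^3 - 6*d^2 - 7*d - 1)/(-d^3 - 9*d^2 + 3*d - 10)^2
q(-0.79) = -0.33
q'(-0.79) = 0.64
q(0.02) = 0.11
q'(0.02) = 0.76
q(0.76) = 1.06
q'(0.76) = 1.52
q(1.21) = 1.69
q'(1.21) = 1.24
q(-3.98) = -5.54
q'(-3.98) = 2.80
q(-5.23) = -10.11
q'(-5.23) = 4.75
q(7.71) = 5.10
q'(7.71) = 0.29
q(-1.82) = -1.33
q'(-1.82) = 1.28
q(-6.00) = -14.60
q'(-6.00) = 7.14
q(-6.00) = -14.60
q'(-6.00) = 7.14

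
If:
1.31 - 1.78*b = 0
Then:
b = 0.74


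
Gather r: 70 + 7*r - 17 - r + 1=6*r + 54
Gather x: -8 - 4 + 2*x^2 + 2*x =2*x^2 + 2*x - 12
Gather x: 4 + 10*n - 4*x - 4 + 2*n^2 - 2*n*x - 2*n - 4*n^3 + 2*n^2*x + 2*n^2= -4*n^3 + 4*n^2 + 8*n + x*(2*n^2 - 2*n - 4)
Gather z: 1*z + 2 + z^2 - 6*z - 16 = z^2 - 5*z - 14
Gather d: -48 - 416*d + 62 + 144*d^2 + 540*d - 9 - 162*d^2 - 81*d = -18*d^2 + 43*d + 5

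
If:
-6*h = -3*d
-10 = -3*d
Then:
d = 10/3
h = 5/3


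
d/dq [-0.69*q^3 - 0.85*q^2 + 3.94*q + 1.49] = -2.07*q^2 - 1.7*q + 3.94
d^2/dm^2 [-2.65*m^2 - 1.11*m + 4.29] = -5.30000000000000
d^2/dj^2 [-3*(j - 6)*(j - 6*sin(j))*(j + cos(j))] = -18*j^2*sin(j) + 3*j^2*cos(j) + 120*j*sin(j) - 36*j*sin(2*j) + 54*j*cos(j) - 18*j + 216*sin(2*j) - 222*cos(j) + 36*cos(2*j) + 36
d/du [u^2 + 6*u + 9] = 2*u + 6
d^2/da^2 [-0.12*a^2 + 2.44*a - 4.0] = -0.240000000000000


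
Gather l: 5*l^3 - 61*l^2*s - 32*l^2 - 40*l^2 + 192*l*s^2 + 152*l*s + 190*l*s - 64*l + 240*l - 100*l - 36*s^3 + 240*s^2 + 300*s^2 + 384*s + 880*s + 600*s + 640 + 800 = 5*l^3 + l^2*(-61*s - 72) + l*(192*s^2 + 342*s + 76) - 36*s^3 + 540*s^2 + 1864*s + 1440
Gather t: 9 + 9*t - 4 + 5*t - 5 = 14*t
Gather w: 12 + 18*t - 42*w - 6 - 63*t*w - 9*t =9*t + w*(-63*t - 42) + 6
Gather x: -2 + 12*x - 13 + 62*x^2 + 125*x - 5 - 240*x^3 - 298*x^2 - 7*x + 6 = -240*x^3 - 236*x^2 + 130*x - 14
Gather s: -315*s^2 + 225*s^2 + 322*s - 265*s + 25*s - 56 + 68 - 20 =-90*s^2 + 82*s - 8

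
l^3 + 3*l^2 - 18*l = l*(l - 3)*(l + 6)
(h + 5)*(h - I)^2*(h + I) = h^4 + 5*h^3 - I*h^3 + h^2 - 5*I*h^2 + 5*h - I*h - 5*I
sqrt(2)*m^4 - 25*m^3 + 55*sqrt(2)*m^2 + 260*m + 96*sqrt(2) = (m - 8*sqrt(2))*(m - 6*sqrt(2))*(m + sqrt(2))*(sqrt(2)*m + 1)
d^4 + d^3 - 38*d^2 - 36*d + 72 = (d - 6)*(d - 1)*(d + 2)*(d + 6)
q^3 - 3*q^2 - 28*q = q*(q - 7)*(q + 4)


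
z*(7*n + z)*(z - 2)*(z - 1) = 7*n*z^3 - 21*n*z^2 + 14*n*z + z^4 - 3*z^3 + 2*z^2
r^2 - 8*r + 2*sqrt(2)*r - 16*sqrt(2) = (r - 8)*(r + 2*sqrt(2))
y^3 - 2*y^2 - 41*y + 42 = (y - 7)*(y - 1)*(y + 6)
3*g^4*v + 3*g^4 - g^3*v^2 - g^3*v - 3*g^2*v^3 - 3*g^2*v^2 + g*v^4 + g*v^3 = (-3*g + v)*(-g + v)*(g + v)*(g*v + g)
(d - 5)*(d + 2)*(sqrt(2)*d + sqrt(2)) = sqrt(2)*d^3 - 2*sqrt(2)*d^2 - 13*sqrt(2)*d - 10*sqrt(2)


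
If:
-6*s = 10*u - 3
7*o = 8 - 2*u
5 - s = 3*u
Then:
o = 5/28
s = -41/8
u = 27/8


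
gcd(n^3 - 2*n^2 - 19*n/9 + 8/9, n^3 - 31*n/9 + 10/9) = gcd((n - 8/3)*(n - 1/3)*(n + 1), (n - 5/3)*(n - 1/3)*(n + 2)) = n - 1/3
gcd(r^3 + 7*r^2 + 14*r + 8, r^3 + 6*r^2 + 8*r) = r^2 + 6*r + 8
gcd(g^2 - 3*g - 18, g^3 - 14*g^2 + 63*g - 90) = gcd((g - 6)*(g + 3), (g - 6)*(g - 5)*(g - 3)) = g - 6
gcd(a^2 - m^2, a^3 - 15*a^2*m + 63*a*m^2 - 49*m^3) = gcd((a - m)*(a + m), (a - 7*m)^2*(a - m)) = a - m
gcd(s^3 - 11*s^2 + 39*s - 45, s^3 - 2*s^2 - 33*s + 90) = s^2 - 8*s + 15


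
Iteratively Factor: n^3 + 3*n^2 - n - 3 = (n - 1)*(n^2 + 4*n + 3) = (n - 1)*(n + 3)*(n + 1)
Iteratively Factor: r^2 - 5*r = (r - 5)*(r)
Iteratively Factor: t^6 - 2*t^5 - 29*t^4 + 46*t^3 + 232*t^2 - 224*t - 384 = (t - 4)*(t^5 + 2*t^4 - 21*t^3 - 38*t^2 + 80*t + 96) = (t - 4)*(t + 1)*(t^4 + t^3 - 22*t^2 - 16*t + 96) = (t - 4)*(t + 1)*(t + 4)*(t^3 - 3*t^2 - 10*t + 24) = (t - 4)*(t - 2)*(t + 1)*(t + 4)*(t^2 - t - 12) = (t - 4)^2*(t - 2)*(t + 1)*(t + 4)*(t + 3)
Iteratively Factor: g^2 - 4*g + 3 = (g - 1)*(g - 3)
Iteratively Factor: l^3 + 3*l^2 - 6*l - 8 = (l + 1)*(l^2 + 2*l - 8) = (l - 2)*(l + 1)*(l + 4)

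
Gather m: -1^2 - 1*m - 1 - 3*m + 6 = 4 - 4*m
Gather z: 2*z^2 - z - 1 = 2*z^2 - z - 1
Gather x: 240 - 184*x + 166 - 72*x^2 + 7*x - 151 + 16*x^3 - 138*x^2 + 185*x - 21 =16*x^3 - 210*x^2 + 8*x + 234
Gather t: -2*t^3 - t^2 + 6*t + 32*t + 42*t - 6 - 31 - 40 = -2*t^3 - t^2 + 80*t - 77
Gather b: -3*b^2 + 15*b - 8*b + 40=-3*b^2 + 7*b + 40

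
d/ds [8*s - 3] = 8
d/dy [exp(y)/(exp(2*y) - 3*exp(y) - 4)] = (-exp(2*y) - 4)*exp(y)/(exp(4*y) - 6*exp(3*y) + exp(2*y) + 24*exp(y) + 16)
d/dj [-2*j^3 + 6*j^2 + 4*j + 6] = -6*j^2 + 12*j + 4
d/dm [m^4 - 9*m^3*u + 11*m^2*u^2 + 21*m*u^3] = 4*m^3 - 27*m^2*u + 22*m*u^2 + 21*u^3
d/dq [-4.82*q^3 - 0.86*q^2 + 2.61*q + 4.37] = -14.46*q^2 - 1.72*q + 2.61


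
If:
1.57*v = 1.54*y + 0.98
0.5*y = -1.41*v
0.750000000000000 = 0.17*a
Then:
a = 4.41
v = 0.17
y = -0.47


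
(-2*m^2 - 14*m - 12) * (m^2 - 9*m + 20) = -2*m^4 + 4*m^3 + 74*m^2 - 172*m - 240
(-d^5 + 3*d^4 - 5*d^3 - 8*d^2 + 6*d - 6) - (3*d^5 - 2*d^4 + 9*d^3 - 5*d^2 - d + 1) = -4*d^5 + 5*d^4 - 14*d^3 - 3*d^2 + 7*d - 7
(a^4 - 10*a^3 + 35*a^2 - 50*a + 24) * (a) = a^5 - 10*a^4 + 35*a^3 - 50*a^2 + 24*a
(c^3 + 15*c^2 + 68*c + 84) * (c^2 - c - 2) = c^5 + 14*c^4 + 51*c^3 - 14*c^2 - 220*c - 168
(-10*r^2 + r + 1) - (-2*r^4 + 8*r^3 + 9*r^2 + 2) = 2*r^4 - 8*r^3 - 19*r^2 + r - 1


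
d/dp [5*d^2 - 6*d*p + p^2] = -6*d + 2*p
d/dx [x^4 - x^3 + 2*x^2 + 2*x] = 4*x^3 - 3*x^2 + 4*x + 2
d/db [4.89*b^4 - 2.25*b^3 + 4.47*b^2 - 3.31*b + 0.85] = 19.56*b^3 - 6.75*b^2 + 8.94*b - 3.31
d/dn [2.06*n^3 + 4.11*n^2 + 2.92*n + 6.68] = 6.18*n^2 + 8.22*n + 2.92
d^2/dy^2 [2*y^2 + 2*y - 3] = 4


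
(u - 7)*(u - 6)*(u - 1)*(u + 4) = u^4 - 10*u^3 - u^2 + 178*u - 168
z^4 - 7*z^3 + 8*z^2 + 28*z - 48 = (z - 4)*(z - 3)*(z - 2)*(z + 2)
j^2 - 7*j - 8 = (j - 8)*(j + 1)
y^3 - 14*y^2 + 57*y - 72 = (y - 8)*(y - 3)^2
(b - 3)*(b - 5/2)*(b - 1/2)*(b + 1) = b^4 - 5*b^3 + 17*b^2/4 + 13*b/2 - 15/4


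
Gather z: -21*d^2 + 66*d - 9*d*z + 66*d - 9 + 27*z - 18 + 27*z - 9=-21*d^2 + 132*d + z*(54 - 9*d) - 36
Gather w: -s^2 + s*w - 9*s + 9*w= -s^2 - 9*s + w*(s + 9)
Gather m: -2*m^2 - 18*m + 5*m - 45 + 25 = -2*m^2 - 13*m - 20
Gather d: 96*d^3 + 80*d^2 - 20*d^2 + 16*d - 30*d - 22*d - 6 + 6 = 96*d^3 + 60*d^2 - 36*d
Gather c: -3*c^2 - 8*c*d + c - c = -3*c^2 - 8*c*d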